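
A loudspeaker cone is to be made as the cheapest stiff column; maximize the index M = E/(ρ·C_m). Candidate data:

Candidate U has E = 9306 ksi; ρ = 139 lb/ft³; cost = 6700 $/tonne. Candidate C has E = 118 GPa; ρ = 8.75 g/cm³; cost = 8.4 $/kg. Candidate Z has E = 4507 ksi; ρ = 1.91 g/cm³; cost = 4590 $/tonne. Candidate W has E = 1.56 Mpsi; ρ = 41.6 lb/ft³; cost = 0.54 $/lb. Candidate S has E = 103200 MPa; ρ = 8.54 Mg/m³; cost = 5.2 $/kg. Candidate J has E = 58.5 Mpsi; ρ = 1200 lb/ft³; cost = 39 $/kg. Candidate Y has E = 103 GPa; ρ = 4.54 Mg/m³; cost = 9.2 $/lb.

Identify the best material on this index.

In SI units:
  candidate U: E = 64.16 GPa, ρ = 2227 kg/m³, cost = 6.700 $/kg
  candidate C: E = 118.0 GPa, ρ = 8750 kg/m³, cost = 8.400 $/kg
  candidate Z: E = 31.07 GPa, ρ = 1910 kg/m³, cost = 4.590 $/kg
  candidate W: E = 10.76 GPa, ρ = 666.4 kg/m³, cost = 1.190 $/kg
  candidate S: E = 103.2 GPa, ρ = 8540 kg/m³, cost = 5.200 $/kg
  candidate J: E = 403.3 GPa, ρ = 19220 kg/m³, cost = 39.00 $/kg
  candidate Y: E = 103.0 GPa, ρ = 4540 kg/m³, cost = 20.28 $/kg
  candidate W: M = 13.6 MN·m per $
  candidate U: M = 4.30 MN·m per $
  candidate Z: M = 3.54 MN·m per $
  candidate S: M = 2.32 MN·m per $
  candidate C: M = 1.61 MN·m per $
  candidate Y: M = 1.12 MN·m per $
  candidate J: M = 0.538 MN·m per $
Candidate W has the largest M.

candidate W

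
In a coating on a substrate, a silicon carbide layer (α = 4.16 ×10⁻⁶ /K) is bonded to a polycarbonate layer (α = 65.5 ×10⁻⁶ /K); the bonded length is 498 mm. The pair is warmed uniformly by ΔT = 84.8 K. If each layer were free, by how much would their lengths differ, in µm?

2590 µm

Δα = |4.16 − 65.5|×10⁻⁶/K = 61.3×10⁻⁶/K.
ΔL_mismatch = Δα·L·ΔT = 61.3×10⁻⁶ × 498.0 mm × 84.8 K = 2590 µm.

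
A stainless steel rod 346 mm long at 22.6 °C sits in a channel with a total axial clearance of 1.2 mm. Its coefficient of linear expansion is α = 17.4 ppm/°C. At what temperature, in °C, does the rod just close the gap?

α·L₀·ΔT = 1.2 mm ⇒ ΔT = 1.2 / (17.4×10⁻⁶ × 346.0) = 199.3 K.
T = 22.6 + 199.3 = 221.9 °C.

222 °C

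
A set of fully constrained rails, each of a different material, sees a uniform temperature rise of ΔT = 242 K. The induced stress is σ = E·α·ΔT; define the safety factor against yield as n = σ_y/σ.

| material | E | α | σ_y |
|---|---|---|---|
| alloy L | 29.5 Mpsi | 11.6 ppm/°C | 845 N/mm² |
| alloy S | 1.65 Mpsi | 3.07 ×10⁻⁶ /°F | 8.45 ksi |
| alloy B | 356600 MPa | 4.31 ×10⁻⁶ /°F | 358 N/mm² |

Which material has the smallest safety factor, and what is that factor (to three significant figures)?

Per material, after unit conversion:
  alloy L: E = 203.4, α = 11.6, σ_y = 845.0 → σ = 571 MPa, n = 1.48
  alloy S: E = 11.38, α = 5.53, σ_y = 58.26 → σ = 15.2 MPa, n = 3.83
  alloy B: E = 356.6, α = 7.76, σ_y = 358.0 → σ = 669 MPa, n = 0.535
The minimum is alloy B at n = 0.535.

alloy B, n = 0.535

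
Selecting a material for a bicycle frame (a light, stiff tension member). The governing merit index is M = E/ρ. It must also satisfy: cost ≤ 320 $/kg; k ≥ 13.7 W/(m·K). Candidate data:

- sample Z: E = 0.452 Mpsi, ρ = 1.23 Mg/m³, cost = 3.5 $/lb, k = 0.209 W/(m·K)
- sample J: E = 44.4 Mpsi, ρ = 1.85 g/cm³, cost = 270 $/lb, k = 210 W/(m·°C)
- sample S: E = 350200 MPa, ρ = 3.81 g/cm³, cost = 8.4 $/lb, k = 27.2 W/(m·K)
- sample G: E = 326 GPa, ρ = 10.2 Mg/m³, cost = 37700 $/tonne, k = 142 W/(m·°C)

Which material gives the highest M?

sample S

Screen on constraints: cost ≤ 320 $/kg; k ≥ 13.7 W/(m·K). Survivors: sample S, sample G.
After converting to SI:
  sample S: E = 350.2 GPa, ρ = 3810 kg/m³
  sample G: E = 326.0 GPa, ρ = 10200 kg/m³
  sample S: M = 91.9 MN·m/kg
  sample G: M = 32.0 MN·m/kg
Sample S ranks first.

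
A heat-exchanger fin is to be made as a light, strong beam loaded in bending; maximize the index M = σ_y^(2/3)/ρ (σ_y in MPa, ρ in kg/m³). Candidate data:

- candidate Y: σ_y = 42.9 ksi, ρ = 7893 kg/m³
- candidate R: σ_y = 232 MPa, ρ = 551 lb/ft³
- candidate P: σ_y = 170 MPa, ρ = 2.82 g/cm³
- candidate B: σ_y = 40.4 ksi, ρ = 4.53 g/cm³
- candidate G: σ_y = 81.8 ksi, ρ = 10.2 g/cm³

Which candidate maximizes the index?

candidate P

Convert each candidate to consistent units, then evaluate M:
  candidate Y: σ_y = 295.8 MPa, ρ = 7893 kg/m³
  candidate R: σ_y = 232.0 MPa, ρ = 8826 kg/m³
  candidate P: σ_y = 170.0 MPa, ρ = 2820 kg/m³
  candidate B: σ_y = 278.5 MPa, ρ = 4530 kg/m³
  candidate G: σ_y = 564.0 MPa, ρ = 10200 kg/m³
  candidate P: M = 10.9×10⁻³
  candidate B: M = 9.42×10⁻³
  candidate G: M = 6.69×10⁻³
  candidate Y: M = 5.62×10⁻³
  candidate R: M = 4.28×10⁻³
Highest index: candidate P.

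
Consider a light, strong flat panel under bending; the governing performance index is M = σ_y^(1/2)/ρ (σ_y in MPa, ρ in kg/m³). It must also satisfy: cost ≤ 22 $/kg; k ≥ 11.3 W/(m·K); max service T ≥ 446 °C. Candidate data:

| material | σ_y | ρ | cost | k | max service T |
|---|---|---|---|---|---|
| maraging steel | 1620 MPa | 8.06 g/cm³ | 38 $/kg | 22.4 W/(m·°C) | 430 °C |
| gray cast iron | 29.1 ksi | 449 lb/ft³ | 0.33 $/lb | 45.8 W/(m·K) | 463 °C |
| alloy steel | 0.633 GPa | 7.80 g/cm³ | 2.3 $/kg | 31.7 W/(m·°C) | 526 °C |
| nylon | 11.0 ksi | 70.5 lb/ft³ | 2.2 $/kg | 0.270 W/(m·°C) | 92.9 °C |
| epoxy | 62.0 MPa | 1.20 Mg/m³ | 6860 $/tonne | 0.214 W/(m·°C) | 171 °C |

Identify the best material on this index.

alloy steel

Screen on constraints: cost ≤ 22 $/kg; k ≥ 11.3 W/(m·K); max service T ≥ 446 °C. Survivors: gray cast iron, alloy steel.
In SI units:
  gray cast iron: σ_y = 200.6 MPa, ρ = 7192 kg/m³
  alloy steel: σ_y = 633.0 MPa, ρ = 7800 kg/m³
  alloy steel: M = 3.23×10⁻³
  gray cast iron: M = 1.97×10⁻³
Alloy steel ranks first.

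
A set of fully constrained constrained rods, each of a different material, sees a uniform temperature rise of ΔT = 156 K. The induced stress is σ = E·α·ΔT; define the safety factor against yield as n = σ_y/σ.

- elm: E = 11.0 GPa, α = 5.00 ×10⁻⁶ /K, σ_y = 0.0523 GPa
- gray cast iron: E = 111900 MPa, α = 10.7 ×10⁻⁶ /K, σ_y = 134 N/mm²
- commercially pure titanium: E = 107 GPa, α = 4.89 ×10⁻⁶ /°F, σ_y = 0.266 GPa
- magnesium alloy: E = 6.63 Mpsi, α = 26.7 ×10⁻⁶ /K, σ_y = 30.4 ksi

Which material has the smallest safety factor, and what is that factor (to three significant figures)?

gray cast iron, n = 0.717

Per material, after unit conversion:
  elm: E = 11.00, α = 5.00, σ_y = 52.30 → σ = 8.58 MPa, n = 6.10
  gray cast iron: E = 111.9, α = 10.7, σ_y = 134.0 → σ = 187 MPa, n = 0.717
  commercially pure titanium: E = 107.0, α = 8.80, σ_y = 266.0 → σ = 147 MPa, n = 1.81
  magnesium alloy: E = 45.71, α = 26.7, σ_y = 209.6 → σ = 190 MPa, n = 1.10
The minimum is gray cast iron at n = 0.717.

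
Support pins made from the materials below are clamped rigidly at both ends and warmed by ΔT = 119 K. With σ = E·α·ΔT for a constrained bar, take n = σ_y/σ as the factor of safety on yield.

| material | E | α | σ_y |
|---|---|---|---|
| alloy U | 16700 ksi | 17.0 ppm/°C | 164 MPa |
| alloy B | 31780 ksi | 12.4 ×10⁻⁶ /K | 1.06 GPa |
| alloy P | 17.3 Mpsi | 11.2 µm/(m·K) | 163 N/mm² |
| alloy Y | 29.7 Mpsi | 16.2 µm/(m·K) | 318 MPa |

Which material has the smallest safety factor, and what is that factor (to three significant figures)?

alloy U, n = 0.704

Converting E to GPa, α to ×10⁻⁶/K, σ_y to MPa, then σ and n for each:
  alloy U: E = 115.1, α = 17.0, σ_y = 164.0 → σ = 233 MPa, n = 0.704
  alloy B: E = 219.1, α = 12.4, σ_y = 1060 → σ = 323 MPa, n = 3.28
  alloy P: E = 119.3, α = 11.2, σ_y = 163.0 → σ = 159 MPa, n = 1.03
  alloy Y: E = 204.8, α = 16.2, σ_y = 318.0 → σ = 395 MPa, n = 0.806
The minimum is alloy U at n = 0.704.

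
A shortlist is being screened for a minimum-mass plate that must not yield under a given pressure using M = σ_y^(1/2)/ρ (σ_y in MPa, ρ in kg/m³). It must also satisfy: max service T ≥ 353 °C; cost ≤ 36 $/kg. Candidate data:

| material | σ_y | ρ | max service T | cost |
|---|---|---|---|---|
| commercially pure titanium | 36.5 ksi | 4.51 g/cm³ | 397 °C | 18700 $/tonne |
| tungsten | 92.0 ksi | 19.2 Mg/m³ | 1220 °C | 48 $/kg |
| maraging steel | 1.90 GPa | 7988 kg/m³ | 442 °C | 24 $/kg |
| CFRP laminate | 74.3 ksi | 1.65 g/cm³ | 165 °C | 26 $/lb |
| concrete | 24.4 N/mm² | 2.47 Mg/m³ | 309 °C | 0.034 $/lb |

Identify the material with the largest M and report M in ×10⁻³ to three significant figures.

Screen on constraints: max service T ≥ 353 °C; cost ≤ 36 $/kg. Survivors: commercially pure titanium, maraging steel.
After converting to SI:
  commercially pure titanium: σ_y = 251.7 MPa, ρ = 4510 kg/m³
  maraging steel: σ_y = 1900 MPa, ρ = 7988 kg/m³
  maraging steel: M = 5.46×10⁻³
  commercially pure titanium: M = 3.52×10⁻³
Maraging steel has the largest M.

maraging steel, M = 5.46×10⁻³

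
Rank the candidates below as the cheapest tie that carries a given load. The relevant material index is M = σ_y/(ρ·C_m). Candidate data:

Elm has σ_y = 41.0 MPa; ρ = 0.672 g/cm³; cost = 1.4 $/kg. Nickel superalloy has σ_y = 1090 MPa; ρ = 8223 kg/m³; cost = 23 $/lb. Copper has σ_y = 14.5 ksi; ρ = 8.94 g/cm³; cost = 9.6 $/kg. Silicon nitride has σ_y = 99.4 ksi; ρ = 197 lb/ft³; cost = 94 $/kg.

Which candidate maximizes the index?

Convert each candidate to consistent units, then evaluate M:
  elm: σ_y = 41.00 MPa, ρ = 672.0 kg/m³, cost = 1.400 $/kg
  nickel superalloy: σ_y = 1090 MPa, ρ = 8223 kg/m³, cost = 50.71 $/kg
  copper: σ_y = 99.97 MPa, ρ = 8940 kg/m³, cost = 9.600 $/kg
  silicon nitride: σ_y = 685.3 MPa, ρ = 3156 kg/m³, cost = 94.00 $/kg
  elm: M = 43.6 kN·m per $
  nickel superalloy: M = 2.61 kN·m per $
  silicon nitride: M = 2.31 kN·m per $
  copper: M = 1.16 kN·m per $
Highest index: elm.

elm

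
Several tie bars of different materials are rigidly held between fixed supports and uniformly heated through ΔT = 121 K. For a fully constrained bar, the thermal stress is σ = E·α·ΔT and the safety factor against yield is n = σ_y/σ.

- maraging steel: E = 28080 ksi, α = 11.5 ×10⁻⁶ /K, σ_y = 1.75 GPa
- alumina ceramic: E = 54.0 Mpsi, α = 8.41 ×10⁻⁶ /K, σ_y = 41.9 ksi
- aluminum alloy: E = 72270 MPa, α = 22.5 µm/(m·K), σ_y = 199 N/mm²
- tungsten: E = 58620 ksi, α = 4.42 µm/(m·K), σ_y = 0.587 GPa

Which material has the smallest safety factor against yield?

alumina ceramic

Per material, after unit conversion:
  maraging steel: E = 193.6, α = 11.5, σ_y = 1750 → σ = 269 MPa, n = 6.50
  alumina ceramic: E = 372.3, α = 8.41, σ_y = 288.9 → σ = 379 MPa, n = 0.762
  aluminum alloy: E = 72.27, α = 22.5, σ_y = 199.0 → σ = 197 MPa, n = 1.01
  tungsten: E = 404.2, α = 4.42, σ_y = 587.0 → σ = 216 MPa, n = 2.72
Smallest n: alumina ceramic with n = 0.762.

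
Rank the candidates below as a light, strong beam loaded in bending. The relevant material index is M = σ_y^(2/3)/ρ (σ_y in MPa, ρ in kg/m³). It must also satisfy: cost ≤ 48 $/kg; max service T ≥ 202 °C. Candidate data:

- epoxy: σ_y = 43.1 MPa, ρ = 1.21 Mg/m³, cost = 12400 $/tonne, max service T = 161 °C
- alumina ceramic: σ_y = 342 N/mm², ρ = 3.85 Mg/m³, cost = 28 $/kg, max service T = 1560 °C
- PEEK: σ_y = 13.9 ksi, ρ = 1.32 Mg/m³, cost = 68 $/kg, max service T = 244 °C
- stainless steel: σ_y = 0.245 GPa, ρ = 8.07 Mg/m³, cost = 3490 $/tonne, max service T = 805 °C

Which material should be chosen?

Screen on constraints: cost ≤ 48 $/kg; max service T ≥ 202 °C. Survivors: alumina ceramic, stainless steel.
Normalizing units and computing the index:
  alumina ceramic: σ_y = 342.0 MPa, ρ = 3850 kg/m³
  stainless steel: σ_y = 245.0 MPa, ρ = 8070 kg/m³
  alumina ceramic: M = 12.7×10⁻³
  stainless steel: M = 4.85×10⁻³
The maximum is for alumina ceramic.

alumina ceramic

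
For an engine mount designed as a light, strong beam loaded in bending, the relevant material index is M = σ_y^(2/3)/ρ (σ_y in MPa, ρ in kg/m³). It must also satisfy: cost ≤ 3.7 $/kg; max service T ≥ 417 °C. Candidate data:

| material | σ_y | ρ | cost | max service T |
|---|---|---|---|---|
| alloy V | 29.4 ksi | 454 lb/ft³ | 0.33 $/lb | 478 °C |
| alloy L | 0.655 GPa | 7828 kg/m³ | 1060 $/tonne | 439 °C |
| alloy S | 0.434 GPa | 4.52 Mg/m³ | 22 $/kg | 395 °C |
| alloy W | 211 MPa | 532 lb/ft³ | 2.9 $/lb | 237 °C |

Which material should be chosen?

Screen on constraints: cost ≤ 3.7 $/kg; max service T ≥ 417 °C. Survivors: alloy V, alloy L.
In SI units:
  alloy V: σ_y = 202.7 MPa, ρ = 7272 kg/m³
  alloy L: σ_y = 655.0 MPa, ρ = 7828 kg/m³
  alloy L: M = 9.63×10⁻³
  alloy V: M = 4.74×10⁻³
Alloy L has the largest M.

alloy L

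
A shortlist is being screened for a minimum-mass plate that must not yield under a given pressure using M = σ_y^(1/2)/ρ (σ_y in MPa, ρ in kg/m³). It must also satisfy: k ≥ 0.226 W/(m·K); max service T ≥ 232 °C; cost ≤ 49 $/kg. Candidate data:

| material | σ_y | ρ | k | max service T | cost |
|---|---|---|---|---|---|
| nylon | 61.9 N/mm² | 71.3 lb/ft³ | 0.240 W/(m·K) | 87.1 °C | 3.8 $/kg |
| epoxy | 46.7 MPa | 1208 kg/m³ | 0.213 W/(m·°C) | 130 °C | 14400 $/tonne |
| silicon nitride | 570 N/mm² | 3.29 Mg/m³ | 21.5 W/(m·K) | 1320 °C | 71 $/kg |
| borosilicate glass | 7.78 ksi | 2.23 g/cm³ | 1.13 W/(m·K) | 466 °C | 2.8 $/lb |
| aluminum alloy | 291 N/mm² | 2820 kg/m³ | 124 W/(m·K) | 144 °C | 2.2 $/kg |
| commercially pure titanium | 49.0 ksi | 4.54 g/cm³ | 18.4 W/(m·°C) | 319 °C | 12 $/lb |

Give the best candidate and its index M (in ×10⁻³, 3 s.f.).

commercially pure titanium, M = 4.05×10⁻³

Screen on constraints: k ≥ 0.226 W/(m·K); max service T ≥ 232 °C; cost ≤ 49 $/kg. Survivors: borosilicate glass, commercially pure titanium.
After converting to SI:
  borosilicate glass: σ_y = 53.64 MPa, ρ = 2230 kg/m³
  commercially pure titanium: σ_y = 337.8 MPa, ρ = 4540 kg/m³
  commercially pure titanium: M = 4.05×10⁻³
  borosilicate glass: M = 3.28×10⁻³
The maximum is for commercially pure titanium.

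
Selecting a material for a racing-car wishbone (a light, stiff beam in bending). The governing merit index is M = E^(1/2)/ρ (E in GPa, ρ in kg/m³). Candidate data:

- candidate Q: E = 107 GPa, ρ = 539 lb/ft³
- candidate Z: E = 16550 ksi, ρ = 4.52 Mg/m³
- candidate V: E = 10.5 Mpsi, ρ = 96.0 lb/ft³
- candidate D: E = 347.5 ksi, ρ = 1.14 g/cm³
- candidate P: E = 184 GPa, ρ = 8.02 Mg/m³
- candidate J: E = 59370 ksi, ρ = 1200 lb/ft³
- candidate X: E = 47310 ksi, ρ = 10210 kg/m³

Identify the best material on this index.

candidate V

In SI units:
  candidate Q: E = 107.0 GPa, ρ = 8634 kg/m³
  candidate Z: E = 114.1 GPa, ρ = 4520 kg/m³
  candidate V: E = 72.39 GPa, ρ = 1538 kg/m³
  candidate D: E = 2.396 GPa, ρ = 1140 kg/m³
  candidate P: E = 184.0 GPa, ρ = 8020 kg/m³
  candidate J: E = 409.3 GPa, ρ = 19220 kg/m³
  candidate X: E = 326.2 GPa, ρ = 10210 kg/m³
  candidate V: M = 5.53×10⁻³
  candidate Z: M = 2.36×10⁻³
  candidate X: M = 1.77×10⁻³
  candidate P: M = 1.69×10⁻³
  candidate D: M = 1.36×10⁻³
  candidate Q: M = 1.20×10⁻³
  candidate J: M = 1.05×10⁻³
Highest index: candidate V.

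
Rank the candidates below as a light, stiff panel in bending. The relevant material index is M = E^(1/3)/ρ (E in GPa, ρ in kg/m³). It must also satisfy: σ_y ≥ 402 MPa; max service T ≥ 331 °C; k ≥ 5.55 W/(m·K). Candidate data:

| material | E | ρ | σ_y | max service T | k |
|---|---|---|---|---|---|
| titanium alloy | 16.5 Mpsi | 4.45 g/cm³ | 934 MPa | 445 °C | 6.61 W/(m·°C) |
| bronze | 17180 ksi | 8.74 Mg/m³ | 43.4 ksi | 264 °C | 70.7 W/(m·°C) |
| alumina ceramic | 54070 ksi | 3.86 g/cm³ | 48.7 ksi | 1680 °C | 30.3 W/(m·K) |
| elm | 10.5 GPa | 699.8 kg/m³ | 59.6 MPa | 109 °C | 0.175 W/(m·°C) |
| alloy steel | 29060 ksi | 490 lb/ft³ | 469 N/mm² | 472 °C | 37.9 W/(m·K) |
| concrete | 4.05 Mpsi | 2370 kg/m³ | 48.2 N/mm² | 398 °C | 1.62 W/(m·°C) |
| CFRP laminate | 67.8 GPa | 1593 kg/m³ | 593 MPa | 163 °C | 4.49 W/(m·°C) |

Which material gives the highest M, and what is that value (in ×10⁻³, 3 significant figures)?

Screen on constraints: σ_y ≥ 402 MPa; max service T ≥ 331 °C; k ≥ 5.55 W/(m·K). Survivors: titanium alloy, alloy steel.
Convert each candidate to consistent units, then evaluate M:
  titanium alloy: E = 113.8 GPa, ρ = 4450 kg/m³
  alloy steel: E = 200.4 GPa, ρ = 7849 kg/m³
  titanium alloy: M = 1.09×10⁻³
  alloy steel: M = 0.746×10⁻³
Highest index: titanium alloy.

titanium alloy, M = 1.09×10⁻³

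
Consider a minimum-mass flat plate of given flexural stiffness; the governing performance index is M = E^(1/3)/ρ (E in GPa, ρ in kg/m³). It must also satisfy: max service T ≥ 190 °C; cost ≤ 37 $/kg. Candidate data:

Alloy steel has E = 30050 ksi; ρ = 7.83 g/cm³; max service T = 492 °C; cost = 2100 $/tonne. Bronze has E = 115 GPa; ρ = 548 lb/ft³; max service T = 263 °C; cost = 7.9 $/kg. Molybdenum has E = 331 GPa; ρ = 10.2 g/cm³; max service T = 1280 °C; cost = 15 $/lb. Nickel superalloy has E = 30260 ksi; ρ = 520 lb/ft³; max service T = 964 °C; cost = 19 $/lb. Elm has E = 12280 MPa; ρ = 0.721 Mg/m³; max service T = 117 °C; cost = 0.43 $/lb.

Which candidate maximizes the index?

Screen on constraints: max service T ≥ 190 °C; cost ≤ 37 $/kg. Survivors: alloy steel, bronze, molybdenum.
In SI units:
  alloy steel: E = 207.2 GPa, ρ = 7830 kg/m³
  bronze: E = 115.0 GPa, ρ = 8778 kg/m³
  molybdenum: E = 331.0 GPa, ρ = 10200 kg/m³
  alloy steel: M = 0.756×10⁻³
  molybdenum: M = 0.678×10⁻³
  bronze: M = 0.554×10⁻³
Alloy steel ranks first.

alloy steel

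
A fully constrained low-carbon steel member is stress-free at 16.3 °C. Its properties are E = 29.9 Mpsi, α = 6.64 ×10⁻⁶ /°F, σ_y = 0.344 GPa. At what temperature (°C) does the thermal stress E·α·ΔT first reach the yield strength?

156 °C

E = 29.9 Mpsi = 206.2 GPa.
α = 6.64×10⁻⁶/°F × 9/5 = 12.0×10⁻⁶/K.
σ_y = 0.344 GPa = 344.0 MPa.
E·α·ΔT = 344.0 MPa ⇒ ΔT = 344.0 / (206.2×10³ × 12.0×10⁻⁶) = 139.6 K.
T = 16.3 + 139.6 = 155.9 °C.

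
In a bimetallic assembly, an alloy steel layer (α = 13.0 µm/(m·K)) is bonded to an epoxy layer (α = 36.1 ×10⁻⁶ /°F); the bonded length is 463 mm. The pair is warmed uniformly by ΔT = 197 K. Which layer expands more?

epoxy

epoxy: α = 36.1×10⁻⁶/°F × 9/5 = 65.0×10⁻⁶/K.
α(alloy steel) = 13.0×10⁻⁶/K vs α(epoxy) = 65.0×10⁻⁶/K.
Higher α expands more for the same ΔT: epoxy.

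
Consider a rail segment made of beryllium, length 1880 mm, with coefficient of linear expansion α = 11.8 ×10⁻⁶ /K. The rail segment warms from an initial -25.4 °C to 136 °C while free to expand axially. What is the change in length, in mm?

3.58 mm

ΔT = 136 − (-25.4) = 161.4 K.
ΔL = α·L₀·ΔT = 11.8×10⁻⁶ × 1880 mm × 161.4 K = 3.58 mm.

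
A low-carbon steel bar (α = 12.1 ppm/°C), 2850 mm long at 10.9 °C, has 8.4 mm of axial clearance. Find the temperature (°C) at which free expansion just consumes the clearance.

α·L₀·ΔT = 8.4 mm ⇒ ΔT = 8.4 / (12.1×10⁻⁶ × 2850.0) = 243.6 K.
T = 10.9 + 243.6 = 254.5 °C.

254 °C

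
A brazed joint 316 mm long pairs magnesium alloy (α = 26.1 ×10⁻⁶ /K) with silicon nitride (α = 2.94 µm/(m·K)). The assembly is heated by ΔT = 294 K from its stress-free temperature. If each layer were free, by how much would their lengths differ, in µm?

Δα = |26.1 − 2.94|×10⁻⁶/K = 23.2×10⁻⁶/K.
ΔL_mismatch = Δα·L·ΔT = 23.2×10⁻⁶ × 316.0 mm × 294.0 K = 2150 µm.

2150 µm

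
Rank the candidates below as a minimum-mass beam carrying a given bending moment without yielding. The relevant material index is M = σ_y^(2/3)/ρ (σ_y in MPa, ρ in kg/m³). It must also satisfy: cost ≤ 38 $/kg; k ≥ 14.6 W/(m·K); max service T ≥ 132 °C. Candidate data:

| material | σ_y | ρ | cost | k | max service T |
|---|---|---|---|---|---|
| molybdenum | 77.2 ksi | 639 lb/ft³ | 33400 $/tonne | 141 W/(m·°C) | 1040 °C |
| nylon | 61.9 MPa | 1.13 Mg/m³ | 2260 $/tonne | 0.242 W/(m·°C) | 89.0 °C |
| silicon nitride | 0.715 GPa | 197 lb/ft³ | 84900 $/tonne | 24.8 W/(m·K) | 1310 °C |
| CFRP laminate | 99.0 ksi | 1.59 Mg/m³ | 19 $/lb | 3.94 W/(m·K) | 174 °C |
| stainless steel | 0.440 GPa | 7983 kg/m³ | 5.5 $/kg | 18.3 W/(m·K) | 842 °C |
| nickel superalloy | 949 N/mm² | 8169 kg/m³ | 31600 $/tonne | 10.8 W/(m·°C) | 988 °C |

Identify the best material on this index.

stainless steel

Screen on constraints: cost ≤ 38 $/kg; k ≥ 14.6 W/(m·K); max service T ≥ 132 °C. Survivors: molybdenum, stainless steel.
After converting to SI:
  molybdenum: σ_y = 532.3 MPa, ρ = 10240 kg/m³
  stainless steel: σ_y = 440.0 MPa, ρ = 7983 kg/m³
  stainless steel: M = 7.25×10⁻³
  molybdenum: M = 6.42×10⁻³
The maximum is for stainless steel.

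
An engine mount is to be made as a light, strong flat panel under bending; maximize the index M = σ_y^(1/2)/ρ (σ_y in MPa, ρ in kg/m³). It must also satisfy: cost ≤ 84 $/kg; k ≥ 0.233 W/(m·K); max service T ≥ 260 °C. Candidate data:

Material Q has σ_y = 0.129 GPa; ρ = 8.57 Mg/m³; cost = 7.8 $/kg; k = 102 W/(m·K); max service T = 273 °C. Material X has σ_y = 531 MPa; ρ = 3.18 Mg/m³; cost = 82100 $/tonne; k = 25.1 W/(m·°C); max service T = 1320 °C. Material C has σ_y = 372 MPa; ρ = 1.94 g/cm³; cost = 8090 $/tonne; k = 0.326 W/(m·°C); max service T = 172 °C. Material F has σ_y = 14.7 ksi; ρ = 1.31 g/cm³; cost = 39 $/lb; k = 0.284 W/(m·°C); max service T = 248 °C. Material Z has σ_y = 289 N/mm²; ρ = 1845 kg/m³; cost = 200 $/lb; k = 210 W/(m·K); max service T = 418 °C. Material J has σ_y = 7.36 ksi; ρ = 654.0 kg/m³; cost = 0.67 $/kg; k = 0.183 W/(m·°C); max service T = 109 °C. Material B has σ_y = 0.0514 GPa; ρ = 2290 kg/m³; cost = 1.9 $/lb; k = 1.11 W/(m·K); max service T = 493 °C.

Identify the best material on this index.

Screen on constraints: cost ≤ 84 $/kg; k ≥ 0.233 W/(m·K); max service T ≥ 260 °C. Survivors: material Q, material X, material B.
Normalizing units and computing the index:
  material Q: σ_y = 129.0 MPa, ρ = 8570 kg/m³
  material X: σ_y = 531.0 MPa, ρ = 3180 kg/m³
  material B: σ_y = 51.40 MPa, ρ = 2290 kg/m³
  material X: M = 7.25×10⁻³
  material B: M = 3.13×10⁻³
  material Q: M = 1.33×10⁻³
The maximum is for material X.

material X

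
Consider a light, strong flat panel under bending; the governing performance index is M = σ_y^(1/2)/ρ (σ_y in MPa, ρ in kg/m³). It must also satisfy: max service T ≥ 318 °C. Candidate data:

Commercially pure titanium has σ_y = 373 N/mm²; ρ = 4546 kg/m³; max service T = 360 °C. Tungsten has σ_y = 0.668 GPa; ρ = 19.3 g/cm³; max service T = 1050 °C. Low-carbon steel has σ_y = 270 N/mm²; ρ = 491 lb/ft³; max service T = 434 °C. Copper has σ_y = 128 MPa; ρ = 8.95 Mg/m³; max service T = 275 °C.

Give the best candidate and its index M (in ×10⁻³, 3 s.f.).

Screen on constraints: max service T ≥ 318 °C. Survivors: commercially pure titanium, tungsten, low-carbon steel.
In SI units:
  commercially pure titanium: σ_y = 373.0 MPa, ρ = 4546 kg/m³
  tungsten: σ_y = 668.0 MPa, ρ = 19300 kg/m³
  low-carbon steel: σ_y = 270.0 MPa, ρ = 7865 kg/m³
  commercially pure titanium: M = 4.25×10⁻³
  low-carbon steel: M = 2.09×10⁻³
  tungsten: M = 1.34×10⁻³
Commercially pure titanium has the largest M.

commercially pure titanium, M = 4.25×10⁻³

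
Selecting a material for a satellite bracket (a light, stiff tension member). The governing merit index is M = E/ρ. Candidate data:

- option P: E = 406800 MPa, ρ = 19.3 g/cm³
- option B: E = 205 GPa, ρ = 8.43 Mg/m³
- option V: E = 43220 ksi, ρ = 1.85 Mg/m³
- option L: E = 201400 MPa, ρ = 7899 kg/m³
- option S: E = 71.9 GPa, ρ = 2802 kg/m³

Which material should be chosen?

option V

Putting every candidate on a common basis:
  option P: E = 406.8 GPa, ρ = 19300 kg/m³
  option B: E = 205.0 GPa, ρ = 8430 kg/m³
  option V: E = 298.0 GPa, ρ = 1850 kg/m³
  option L: E = 201.4 GPa, ρ = 7899 kg/m³
  option S: E = 71.90 GPa, ρ = 2802 kg/m³
  option V: M = 161 MN·m/kg
  option S: M = 25.7 MN·m/kg
  option L: M = 25.5 MN·m/kg
  option B: M = 24.3 MN·m/kg
  option P: M = 21.1 MN·m/kg
Highest index: option V.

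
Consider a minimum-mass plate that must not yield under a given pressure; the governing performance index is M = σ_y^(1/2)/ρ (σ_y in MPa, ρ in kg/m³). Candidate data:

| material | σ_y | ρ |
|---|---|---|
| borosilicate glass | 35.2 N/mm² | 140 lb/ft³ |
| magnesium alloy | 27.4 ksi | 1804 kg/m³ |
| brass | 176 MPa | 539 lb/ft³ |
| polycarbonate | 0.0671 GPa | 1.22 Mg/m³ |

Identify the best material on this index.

magnesium alloy

Putting every candidate on a common basis:
  borosilicate glass: σ_y = 35.20 MPa, ρ = 2243 kg/m³
  magnesium alloy: σ_y = 188.9 MPa, ρ = 1804 kg/m³
  brass: σ_y = 176.0 MPa, ρ = 8634 kg/m³
  polycarbonate: σ_y = 67.10 MPa, ρ = 1220 kg/m³
  magnesium alloy: M = 7.62×10⁻³
  polycarbonate: M = 6.71×10⁻³
  borosilicate glass: M = 2.65×10⁻³
  brass: M = 1.54×10⁻³
Magnesium alloy has the largest M.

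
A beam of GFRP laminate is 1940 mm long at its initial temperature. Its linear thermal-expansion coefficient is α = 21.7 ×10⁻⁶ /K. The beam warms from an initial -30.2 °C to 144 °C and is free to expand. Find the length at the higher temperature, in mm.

1947.3 mm

ΔT = 144 − (-30.2) = 174.2 K.
ΔL = α·L₀·ΔT = 21.7×10⁻⁶ × 1940 mm × 174.2 K = 7.33 mm.
L = L₀ + ΔL = 1940 + 7.33 = 1947.3 mm.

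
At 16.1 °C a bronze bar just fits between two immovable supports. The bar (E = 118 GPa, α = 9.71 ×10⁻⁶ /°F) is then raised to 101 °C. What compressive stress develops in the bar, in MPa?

175 MPa

α = 9.71×10⁻⁶/°F × 9/5 = 17.5×10⁻⁶/K.
ΔT = 84.90 K. Constrained thermal stress σ = E·α·ΔT = 118.0×10³ MPa × 17.5×10⁻⁶ × 84.90 = 175 MPa (compressive).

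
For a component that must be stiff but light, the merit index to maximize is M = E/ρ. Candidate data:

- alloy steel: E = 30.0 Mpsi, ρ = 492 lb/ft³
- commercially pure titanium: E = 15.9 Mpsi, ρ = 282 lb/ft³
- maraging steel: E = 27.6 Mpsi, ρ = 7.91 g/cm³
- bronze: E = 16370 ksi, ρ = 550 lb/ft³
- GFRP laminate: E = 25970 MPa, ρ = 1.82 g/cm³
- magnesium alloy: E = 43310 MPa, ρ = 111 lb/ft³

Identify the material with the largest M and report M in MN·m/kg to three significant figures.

alloy steel, M = 26.2 MN·m/kg

Normalizing units and computing the index:
  alloy steel: E = 206.8 GPa, ρ = 7881 kg/m³
  commercially pure titanium: E = 109.6 GPa, ρ = 4517 kg/m³
  maraging steel: E = 190.3 GPa, ρ = 7910 kg/m³
  bronze: E = 112.9 GPa, ρ = 8810 kg/m³
  GFRP laminate: E = 25.97 GPa, ρ = 1820 kg/m³
  magnesium alloy: E = 43.31 GPa, ρ = 1778 kg/m³
  alloy steel: M = 26.2 MN·m/kg
  magnesium alloy: M = 24.4 MN·m/kg
  commercially pure titanium: M = 24.3 MN·m/kg
  maraging steel: M = 24.1 MN·m/kg
  GFRP laminate: M = 14.3 MN·m/kg
  bronze: M = 12.8 MN·m/kg
The maximum is for alloy steel.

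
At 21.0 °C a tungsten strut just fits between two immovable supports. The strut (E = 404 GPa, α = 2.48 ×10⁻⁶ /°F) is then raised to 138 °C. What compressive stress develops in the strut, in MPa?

211 MPa

α = 2.48×10⁻⁶/°F × 9/5 = 4.46×10⁻⁶/K.
ΔT = 117.0 K. Constrained thermal stress σ = E·α·ΔT = 404.0×10³ MPa × 4.46×10⁻⁶ × 117.0 = 211 MPa (compressive).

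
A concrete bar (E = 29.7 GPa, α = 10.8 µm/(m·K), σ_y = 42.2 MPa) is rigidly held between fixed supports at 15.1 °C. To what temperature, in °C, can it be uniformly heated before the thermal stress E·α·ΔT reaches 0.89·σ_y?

E·α·ΔT = 37.56 MPa ⇒ ΔT = 37.56 / (29.70×10³ × 10.8×10⁻⁶) = 117.1 K.
T = 15.1 + 117.1 = 132.2 °C.

132 °C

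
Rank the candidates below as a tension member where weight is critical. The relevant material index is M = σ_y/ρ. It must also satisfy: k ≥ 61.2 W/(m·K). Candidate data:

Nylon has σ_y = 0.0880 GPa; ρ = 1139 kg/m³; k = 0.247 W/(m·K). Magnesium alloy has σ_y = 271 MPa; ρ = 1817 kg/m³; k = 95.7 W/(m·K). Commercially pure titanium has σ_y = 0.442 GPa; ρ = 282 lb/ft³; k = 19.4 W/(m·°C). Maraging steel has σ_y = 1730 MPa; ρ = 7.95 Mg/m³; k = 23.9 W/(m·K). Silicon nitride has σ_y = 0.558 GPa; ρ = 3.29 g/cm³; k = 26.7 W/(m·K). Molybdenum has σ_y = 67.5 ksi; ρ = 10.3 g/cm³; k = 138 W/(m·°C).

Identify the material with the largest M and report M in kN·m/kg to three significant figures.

Screen on constraints: k ≥ 61.2 W/(m·K). Survivors: magnesium alloy, molybdenum.
Convert each candidate to consistent units, then evaluate M:
  magnesium alloy: σ_y = 271.0 MPa, ρ = 1817 kg/m³
  molybdenum: σ_y = 465.4 MPa, ρ = 10300 kg/m³
  magnesium alloy: M = 149 kN·m/kg
  molybdenum: M = 45.2 kN·m/kg
Magnesium alloy ranks first.

magnesium alloy, M = 149 kN·m/kg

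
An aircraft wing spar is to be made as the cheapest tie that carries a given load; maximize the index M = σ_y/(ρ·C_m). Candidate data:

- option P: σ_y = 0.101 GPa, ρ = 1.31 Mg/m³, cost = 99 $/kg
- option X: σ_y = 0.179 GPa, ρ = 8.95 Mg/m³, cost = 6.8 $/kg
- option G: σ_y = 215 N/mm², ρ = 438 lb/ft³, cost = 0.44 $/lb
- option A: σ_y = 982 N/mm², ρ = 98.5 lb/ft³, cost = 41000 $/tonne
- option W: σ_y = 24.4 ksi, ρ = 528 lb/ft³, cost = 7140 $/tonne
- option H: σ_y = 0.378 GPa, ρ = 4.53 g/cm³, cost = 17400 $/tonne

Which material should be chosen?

option G

After converting to SI:
  option P: σ_y = 101.0 MPa, ρ = 1310 kg/m³, cost = 99.00 $/kg
  option X: σ_y = 179.0 MPa, ρ = 8950 kg/m³, cost = 6.800 $/kg
  option G: σ_y = 215.0 MPa, ρ = 7016 kg/m³, cost = 0.9700 $/kg
  option A: σ_y = 982.0 MPa, ρ = 1578 kg/m³, cost = 41.00 $/kg
  option W: σ_y = 168.2 MPa, ρ = 8458 kg/m³, cost = 7.140 $/kg
  option H: σ_y = 378.0 MPa, ρ = 4530 kg/m³, cost = 17.40 $/kg
  option G: M = 31.6 kN·m per $
  option A: M = 15.2 kN·m per $
  option H: M = 4.80 kN·m per $
  option X: M = 2.94 kN·m per $
  option W: M = 2.79 kN·m per $
  option P: M = 0.779 kN·m per $
Highest index: option G.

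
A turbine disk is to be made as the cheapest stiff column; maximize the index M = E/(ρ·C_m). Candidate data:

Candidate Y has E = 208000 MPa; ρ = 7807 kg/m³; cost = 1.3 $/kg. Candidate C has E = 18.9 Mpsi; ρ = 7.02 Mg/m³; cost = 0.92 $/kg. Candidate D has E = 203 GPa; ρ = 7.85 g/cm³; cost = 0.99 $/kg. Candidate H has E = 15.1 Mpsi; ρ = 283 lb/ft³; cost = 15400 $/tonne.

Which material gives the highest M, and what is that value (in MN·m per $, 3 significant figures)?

After converting to SI:
  candidate Y: E = 208.0 GPa, ρ = 7807 kg/m³, cost = 1.300 $/kg
  candidate C: E = 130.3 GPa, ρ = 7020 kg/m³, cost = 0.9200 $/kg
  candidate D: E = 203.0 GPa, ρ = 7850 kg/m³, cost = 0.9900 $/kg
  candidate H: E = 104.1 GPa, ρ = 4533 kg/m³, cost = 15.40 $/kg
  candidate D: M = 26.1 MN·m per $
  candidate Y: M = 20.5 MN·m per $
  candidate C: M = 20.2 MN·m per $
  candidate H: M = 1.49 MN·m per $
Highest index: candidate D.

candidate D, M = 26.1 MN·m per $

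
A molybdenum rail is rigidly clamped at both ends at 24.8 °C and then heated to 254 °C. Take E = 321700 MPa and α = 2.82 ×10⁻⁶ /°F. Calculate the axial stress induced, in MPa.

374 MPa

E = 321700 MPa = 321.7 GPa.
α = 2.82×10⁻⁶/°F × 9/5 = 5.08×10⁻⁶/K.
ΔT = 229.2 K. Constrained thermal stress σ = E·α·ΔT = 321.7×10³ MPa × 5.08×10⁻⁶ × 229.2 = 374 MPa (compressive).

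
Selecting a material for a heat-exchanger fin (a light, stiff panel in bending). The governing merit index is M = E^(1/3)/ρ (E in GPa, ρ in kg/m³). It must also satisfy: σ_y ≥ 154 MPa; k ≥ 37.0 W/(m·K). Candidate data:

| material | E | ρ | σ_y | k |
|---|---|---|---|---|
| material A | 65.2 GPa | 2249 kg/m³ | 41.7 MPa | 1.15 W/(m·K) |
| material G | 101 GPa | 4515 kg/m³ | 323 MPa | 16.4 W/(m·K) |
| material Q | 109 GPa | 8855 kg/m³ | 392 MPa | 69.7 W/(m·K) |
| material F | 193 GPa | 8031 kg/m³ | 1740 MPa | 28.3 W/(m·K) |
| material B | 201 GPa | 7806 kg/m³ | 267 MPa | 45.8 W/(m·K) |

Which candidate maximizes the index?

material B

Screen on constraints: σ_y ≥ 154 MPa; k ≥ 37.0 W/(m·K). Survivors: material Q, material B.
Per-candidate index values:
  material B: M = 0.750×10⁻³
  material Q: M = 0.539×10⁻³
Material B has the largest M.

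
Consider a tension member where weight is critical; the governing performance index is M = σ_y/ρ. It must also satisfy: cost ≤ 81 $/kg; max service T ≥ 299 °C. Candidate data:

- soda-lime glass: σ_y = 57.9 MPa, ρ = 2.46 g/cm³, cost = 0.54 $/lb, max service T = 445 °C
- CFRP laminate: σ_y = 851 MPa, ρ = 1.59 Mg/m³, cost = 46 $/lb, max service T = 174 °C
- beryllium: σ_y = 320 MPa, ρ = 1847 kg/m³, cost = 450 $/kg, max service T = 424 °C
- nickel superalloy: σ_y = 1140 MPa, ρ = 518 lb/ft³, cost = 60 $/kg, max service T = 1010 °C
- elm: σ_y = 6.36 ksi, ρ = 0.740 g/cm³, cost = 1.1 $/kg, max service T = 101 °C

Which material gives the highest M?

nickel superalloy

Screen on constraints: cost ≤ 81 $/kg; max service T ≥ 299 °C. Survivors: soda-lime glass, nickel superalloy.
Normalizing units and computing the index:
  soda-lime glass: σ_y = 57.90 MPa, ρ = 2460 kg/m³
  nickel superalloy: σ_y = 1140 MPa, ρ = 8298 kg/m³
  nickel superalloy: M = 137 kN·m/kg
  soda-lime glass: M = 23.5 kN·m/kg
Nickel superalloy ranks first.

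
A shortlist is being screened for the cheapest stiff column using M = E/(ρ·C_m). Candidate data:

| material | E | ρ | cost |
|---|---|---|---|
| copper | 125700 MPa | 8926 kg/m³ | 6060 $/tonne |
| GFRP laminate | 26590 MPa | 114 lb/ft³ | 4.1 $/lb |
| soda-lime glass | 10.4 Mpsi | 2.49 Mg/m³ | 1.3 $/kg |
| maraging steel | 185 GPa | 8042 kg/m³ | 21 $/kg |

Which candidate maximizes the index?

soda-lime glass

Normalizing units and computing the index:
  copper: E = 125.7 GPa, ρ = 8926 kg/m³, cost = 6.060 $/kg
  GFRP laminate: E = 26.59 GPa, ρ = 1826 kg/m³, cost = 9.039 $/kg
  soda-lime glass: E = 71.71 GPa, ρ = 2490 kg/m³, cost = 1.300 $/kg
  maraging steel: E = 185.0 GPa, ρ = 8042 kg/m³, cost = 21.00 $/kg
  soda-lime glass: M = 22.2 MN·m per $
  copper: M = 2.32 MN·m per $
  GFRP laminate: M = 1.61 MN·m per $
  maraging steel: M = 1.10 MN·m per $
The maximum is for soda-lime glass.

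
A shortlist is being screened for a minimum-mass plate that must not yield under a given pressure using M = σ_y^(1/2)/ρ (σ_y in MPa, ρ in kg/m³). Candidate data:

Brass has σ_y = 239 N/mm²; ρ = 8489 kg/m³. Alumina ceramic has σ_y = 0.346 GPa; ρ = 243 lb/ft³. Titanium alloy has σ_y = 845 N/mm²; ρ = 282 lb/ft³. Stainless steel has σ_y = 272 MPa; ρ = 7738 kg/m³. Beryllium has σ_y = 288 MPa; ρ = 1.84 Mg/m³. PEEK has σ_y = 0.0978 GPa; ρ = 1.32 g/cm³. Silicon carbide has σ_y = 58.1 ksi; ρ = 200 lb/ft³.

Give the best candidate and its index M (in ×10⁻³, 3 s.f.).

In SI units:
  brass: σ_y = 239.0 MPa, ρ = 8489 kg/m³
  alumina ceramic: σ_y = 346.0 MPa, ρ = 3892 kg/m³
  titanium alloy: σ_y = 845.0 MPa, ρ = 4517 kg/m³
  stainless steel: σ_y = 272.0 MPa, ρ = 7738 kg/m³
  beryllium: σ_y = 288.0 MPa, ρ = 1840 kg/m³
  PEEK: σ_y = 97.80 MPa, ρ = 1320 kg/m³
  silicon carbide: σ_y = 400.6 MPa, ρ = 3204 kg/m³
  beryllium: M = 9.22×10⁻³
  PEEK: M = 7.49×10⁻³
  titanium alloy: M = 6.44×10⁻³
  silicon carbide: M = 6.25×10⁻³
  alumina ceramic: M = 4.78×10⁻³
  stainless steel: M = 2.13×10⁻³
  brass: M = 1.82×10⁻³
Beryllium ranks first.

beryllium, M = 9.22×10⁻³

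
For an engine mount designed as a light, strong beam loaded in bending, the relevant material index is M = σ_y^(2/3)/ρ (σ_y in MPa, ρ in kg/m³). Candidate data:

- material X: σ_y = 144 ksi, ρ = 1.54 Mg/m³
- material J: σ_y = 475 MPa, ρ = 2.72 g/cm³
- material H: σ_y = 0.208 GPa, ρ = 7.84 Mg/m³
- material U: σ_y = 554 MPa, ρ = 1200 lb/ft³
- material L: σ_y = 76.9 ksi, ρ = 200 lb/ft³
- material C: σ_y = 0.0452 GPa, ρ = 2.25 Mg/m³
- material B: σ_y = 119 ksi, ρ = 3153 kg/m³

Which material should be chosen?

In SI units:
  material X: σ_y = 992.8 MPa, ρ = 1540 kg/m³
  material J: σ_y = 475.0 MPa, ρ = 2720 kg/m³
  material H: σ_y = 208.0 MPa, ρ = 7840 kg/m³
  material U: σ_y = 554.0 MPa, ρ = 19220 kg/m³
  material L: σ_y = 530.2 MPa, ρ = 3204 kg/m³
  material C: σ_y = 45.20 MPa, ρ = 2250 kg/m³
  material B: σ_y = 820.5 MPa, ρ = 3153 kg/m³
  material X: M = 64.6×10⁻³
  material B: M = 27.8×10⁻³
  material J: M = 22.4×10⁻³
  material L: M = 20.4×10⁻³
  material C: M = 5.64×10⁻³
  material H: M = 4.48×10⁻³
  material U: M = 3.51×10⁻³
Material X ranks first.

material X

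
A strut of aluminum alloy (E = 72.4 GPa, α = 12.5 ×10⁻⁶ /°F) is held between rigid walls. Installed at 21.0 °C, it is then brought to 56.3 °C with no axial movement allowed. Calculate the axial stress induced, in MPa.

α = 12.5×10⁻⁶/°F × 9/5 = 22.5×10⁻⁶/K.
ΔT = 35.30 K. Constrained thermal stress σ = E·α·ΔT = 72.40×10³ MPa × 22.5×10⁻⁶ × 35.30 = 57.5 MPa (compressive).

57.5 MPa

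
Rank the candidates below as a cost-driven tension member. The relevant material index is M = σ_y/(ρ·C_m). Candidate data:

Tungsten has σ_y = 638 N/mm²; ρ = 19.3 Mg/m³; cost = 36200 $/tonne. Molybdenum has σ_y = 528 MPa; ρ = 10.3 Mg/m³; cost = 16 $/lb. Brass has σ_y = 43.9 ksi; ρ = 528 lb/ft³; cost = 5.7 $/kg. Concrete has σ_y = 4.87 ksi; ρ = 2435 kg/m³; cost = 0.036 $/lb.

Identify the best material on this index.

concrete

In SI units:
  tungsten: σ_y = 638.0 MPa, ρ = 19300 kg/m³, cost = 36.20 $/kg
  molybdenum: σ_y = 528.0 MPa, ρ = 10300 kg/m³, cost = 35.27 $/kg
  brass: σ_y = 302.7 MPa, ρ = 8458 kg/m³, cost = 5.700 $/kg
  concrete: σ_y = 33.58 MPa, ρ = 2435 kg/m³, cost = 0.07937 $/kg
  concrete: M = 174 kN·m per $
  brass: M = 6.28 kN·m per $
  molybdenum: M = 1.45 kN·m per $
  tungsten: M = 0.913 kN·m per $
Concrete has the largest M.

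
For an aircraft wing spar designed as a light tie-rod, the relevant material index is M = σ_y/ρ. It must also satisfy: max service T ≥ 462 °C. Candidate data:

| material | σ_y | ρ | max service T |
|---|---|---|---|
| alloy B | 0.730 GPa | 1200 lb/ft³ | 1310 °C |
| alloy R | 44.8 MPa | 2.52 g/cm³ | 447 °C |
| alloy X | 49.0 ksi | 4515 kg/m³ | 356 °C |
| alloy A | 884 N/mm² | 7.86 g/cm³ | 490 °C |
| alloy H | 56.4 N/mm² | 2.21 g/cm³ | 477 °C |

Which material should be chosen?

Screen on constraints: max service T ≥ 462 °C. Survivors: alloy B, alloy A, alloy H.
In SI units:
  alloy B: σ_y = 730.0 MPa, ρ = 19220 kg/m³
  alloy A: σ_y = 884.0 MPa, ρ = 7860 kg/m³
  alloy H: σ_y = 56.40 MPa, ρ = 2210 kg/m³
  alloy A: M = 112 kN·m/kg
  alloy B: M = 38.0 kN·m/kg
  alloy H: M = 25.5 kN·m/kg
Alloy A has the largest M.

alloy A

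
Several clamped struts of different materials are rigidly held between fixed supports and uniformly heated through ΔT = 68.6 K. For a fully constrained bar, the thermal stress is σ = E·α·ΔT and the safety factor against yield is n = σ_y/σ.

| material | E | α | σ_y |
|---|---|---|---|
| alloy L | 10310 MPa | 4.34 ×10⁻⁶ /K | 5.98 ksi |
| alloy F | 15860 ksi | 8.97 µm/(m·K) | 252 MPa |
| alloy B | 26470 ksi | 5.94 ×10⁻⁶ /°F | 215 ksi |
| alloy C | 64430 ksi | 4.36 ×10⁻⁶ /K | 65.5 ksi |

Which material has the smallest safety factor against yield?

alloy C

In consistent units (E in GPa, α in ×10⁻⁶/K, σ_y in MPa):
  alloy L: E = 10.31, α = 4.34, σ_y = 41.23 → σ = 3.07 MPa, n = 13.4
  alloy F: E = 109.4, α = 8.97, σ_y = 252.0 → σ = 67.3 MPa, n = 3.75
  alloy B: E = 182.5, α = 10.7, σ_y = 1482 → σ = 134 MPa, n = 11.1
  alloy C: E = 444.2, α = 4.36, σ_y = 451.6 → σ = 133 MPa, n = 3.40
The minimum is alloy C at n = 3.40.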